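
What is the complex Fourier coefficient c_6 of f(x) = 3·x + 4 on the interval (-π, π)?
Compute the real Fourier coefficients first: a_6 = 0, b_6 = -1.
Then c_6 = (a_6 − i·b_6)/2 = i/2.

Final answer: i/2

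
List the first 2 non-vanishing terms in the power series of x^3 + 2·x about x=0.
x^3 + 2·x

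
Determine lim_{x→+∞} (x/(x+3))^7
As x → +∞: x/(x+3) = 1/(1 + 3/x) → 1, and the 7th power of a limit-1 base also → 1.
Limit = 1.

Final answer: 1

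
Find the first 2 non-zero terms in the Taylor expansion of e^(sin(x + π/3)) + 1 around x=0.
x·e^(√(3)/2)/2 + 1 + e^(√(3)/2)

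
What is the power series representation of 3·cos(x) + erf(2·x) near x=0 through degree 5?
32·x^5/(5·√(π)) + x^4/8 - 16·x^3/(3·√(π)) - 3·x^2/2 + 4·x/√(π) + 3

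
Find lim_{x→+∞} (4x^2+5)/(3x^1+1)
This is an ∞/∞ indeterminate form as x → +∞.
Divide numerator and denominator by x^2 and let the lower-order terms vanish; the numerator's degree 2 exceeds the denominator's degree 1, so the quotient diverges.
Limit = ∞.

Final answer: ∞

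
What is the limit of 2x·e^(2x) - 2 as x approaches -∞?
The product is a 0·∞ indeterminate form at x → -∞.
Rewrite the product as 2x / e^(-2x) (an ∞/∞ form) and apply L'Hôpital, or use the standard hierarchy e^(2|x|) ≫ |x| as x → -∞.
The indeterminate product → 0, so the limit = -2.

Final answer: -2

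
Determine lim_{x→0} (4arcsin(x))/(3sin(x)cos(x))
Both numerator and denominator → 0 as x → 0; this is a 0/0 indeterminate form.
Expand each to leading order near x = 0: numerator ~ 4·x, denominator ~ 3·x.
The limit of the ratio is 4/3.

Final answer: 4/3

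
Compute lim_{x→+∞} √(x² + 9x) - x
This is an ∞ − ∞ indeterminate form.
Multiply and divide by the conjugate √(x²+9x) + x; the x² terms cancel, leaving (9x)/(√(x²+9x)+x) → 9/2.
Limit = 9/2.

Final answer: 9/2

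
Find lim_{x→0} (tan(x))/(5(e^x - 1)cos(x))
Both numerator and denominator → 0 as x → 0; this is a 0/0 indeterminate form.
Expand each to leading order near x = 0: numerator ~ x, denominator ~ 5·x.
The limit of the ratio is 1/5.

Final answer: 1/5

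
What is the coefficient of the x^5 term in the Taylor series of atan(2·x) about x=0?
Expand to order 5: atan(2·x) = 32·x^5/5 - 8·x^3/3 + 2·x + O(x^6).
The coefficient of x^5 is 32/5.

Final answer: 32/5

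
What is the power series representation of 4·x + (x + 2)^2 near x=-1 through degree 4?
-3 + 6·(x + 1) + (x + 1)^2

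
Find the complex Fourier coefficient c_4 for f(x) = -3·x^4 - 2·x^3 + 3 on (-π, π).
Compute the real Fourier coefficients first: a_4 = 9/16 - 3·π^2/2, b_4 = -3/8 + π^2.
Then c_4 = (a_4 − i·b_4)/2 = -3·π^2/4 + 9/32 - i·π^2/2 + 3·i/16.

Final answer: -3·π^2/4 + 9/32 - i·π^2/2 + 3·i/16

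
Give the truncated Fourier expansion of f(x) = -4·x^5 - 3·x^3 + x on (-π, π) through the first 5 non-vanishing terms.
(-922 - 8·π^4 + 154·π^2)·sin(x) + (-17·π^2 + 49/2 + 4·π^4)·sin(2·x) + (-8·π^4/3 - 158/81 + 106·π^2/27)·sin(3·x) + (-π^2 - 1/8 + 2·π^4)·sin(4·x) + (-8·π^4/5 + 238/625 + 2·π^2/25)·sin(5·x)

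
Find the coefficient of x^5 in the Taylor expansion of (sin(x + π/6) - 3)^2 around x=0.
Expand to order 5: (sin(x + π/6) - 3)^2 = √(3)·x^5/24 - 7·x^4/24 + √(3)·x^3/6 + 2·x^2 - 5·√(3)·x/2 + 25/4 + O(x^6).
The coefficient of x^5 is √(3)/24.

Final answer: √(3)/24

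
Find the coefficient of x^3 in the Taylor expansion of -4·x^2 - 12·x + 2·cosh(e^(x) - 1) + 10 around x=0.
Expand to order 3: -4·x^2 - 12·x + 2·cosh(e^(x) - 1) + 10 = x^3 - 3·x^2 - 12·x + 12 + O(x^4).
The coefficient of x^3 is 1.

Final answer: 1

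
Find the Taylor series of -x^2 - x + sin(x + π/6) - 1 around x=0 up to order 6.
-x^6/1440 + √(3)·x^5/240 + x^4/48 - √(3)·x^3/12 - 5·x^2/4 + x·(-1 + √(3)/2) - 1/2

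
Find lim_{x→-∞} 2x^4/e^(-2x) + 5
The quotient is an ∞/∞ indeterminate form as x → -∞.
Compare growth rates of the dominant terms (exponentials ≫ polynomials ≫ logarithms), or apply L'Hôpital's rule; the quotient → 0.
Adding the constant: 0 + 5 = 5. Limit = 5.

Final answer: 5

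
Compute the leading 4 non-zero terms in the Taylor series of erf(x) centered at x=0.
-x^7/(21·√(π)) + x^5/(5·√(π)) - 2·x^3/(3·√(π)) + 2·x/√(π)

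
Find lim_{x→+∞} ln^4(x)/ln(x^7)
This is an ∞/∞ indeterminate form as x → +∞.
Write ln(x^7) = 7·ln(x), reducing the quotient to ln^3(x)/7 → ∞.
Limit = ∞.

Final answer: ∞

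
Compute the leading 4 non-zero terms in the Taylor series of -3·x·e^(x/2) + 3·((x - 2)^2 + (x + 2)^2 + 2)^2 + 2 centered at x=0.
-3·x^3/8 + 237·x^2/2 - 3·x + 302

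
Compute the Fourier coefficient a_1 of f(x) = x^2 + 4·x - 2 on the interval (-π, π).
a_1 = (1/π) ∫_{-π}^{π} f(x)·cos(1x) dx.
Evaluate the integral (use parity and integration by parts as needed): a_1 = -4.

Final answer: -4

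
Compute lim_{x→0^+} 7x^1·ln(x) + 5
The product is a 0·∞ indeterminate form at x → 0⁺.
Rewrite the product as 7·ln(x) / x^(-1) and apply L'Hôpital, or use the standard hierarchy x^(-1) ≫ |ln x| as x → 0⁺.
The indeterminate product → 0, so the limit = 5.

Final answer: 5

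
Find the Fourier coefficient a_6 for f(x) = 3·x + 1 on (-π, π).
a_6 = (1/π) ∫_{-π}^{π} f(x)·cos(6x) dx.
Evaluate the integral (use parity and integration by parts as needed): a_6 = 0.

Final answer: 0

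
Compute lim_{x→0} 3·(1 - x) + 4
Direct substitution at x = 0 gives 7.

Final answer: 7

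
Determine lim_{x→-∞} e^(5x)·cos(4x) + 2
Evaluate the dominant behaviour as x → -∞; each term tends to a finite value or vanishes.
Limit = 2.

Final answer: 2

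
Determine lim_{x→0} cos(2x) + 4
Direct substitution at x = 0 gives 5.

Final answer: 5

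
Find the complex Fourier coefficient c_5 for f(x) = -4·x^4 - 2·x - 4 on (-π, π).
Compute the real Fourier coefficients first: a_5 = -192/625 + 32·π^2/25, b_5 = -4/5.
Then c_5 = (a_5 − i·b_5)/2 = -96/625 + 16·π^2/25 + 2·i/5.

Final answer: -96/625 + 16·π^2/25 + 2·i/5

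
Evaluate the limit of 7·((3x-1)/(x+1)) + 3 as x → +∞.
Evaluate the dominant behaviour as x → +∞; each term tends to a finite value or vanishes.
Limit = 24.

Final answer: 24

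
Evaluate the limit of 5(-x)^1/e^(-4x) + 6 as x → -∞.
The quotient is an ∞/∞ indeterminate form as x → -∞.
Compare growth rates of the dominant terms (exponentials ≫ polynomials ≫ logarithms), or apply L'Hôpital's rule; the quotient → 0.
Adding the constant: 0 + 6 = 6. Limit = 6.

Final answer: 6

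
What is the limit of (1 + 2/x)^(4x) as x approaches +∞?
As x → +∞: write (1 + 2/x)^(4x) = ((1 + 2/x)^x)^4 → (e^2)^4 = e^8.
Limit = e^(8).

Final answer: e^(8)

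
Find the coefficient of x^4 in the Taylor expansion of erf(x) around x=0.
Expand to order 4: erf(x) = -2·x^3/(3·√(π)) + 2·x/√(π) + O(x^5).
The coefficient of x^4 is 0.

Final answer: 0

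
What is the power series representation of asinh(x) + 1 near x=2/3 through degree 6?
asinh(2/3) + 1 + 3·√(13)·(x - 2/3)/13 - 9·√(13)·(x - 2/3)^2/169 - 9·√(13)·(x - 2/3)^3/4394 + 1539·√(13)·(x - 2/3)^4/114244 - 119799·√(13)·(x - 2/3)^5/14851720 + 23571·√(13)·(x - 2/3)^6/38614472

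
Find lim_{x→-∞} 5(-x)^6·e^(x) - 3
The product is a 0·∞ indeterminate form at x → -∞.
Rewrite the product as 5(-x)^6 / e^(-x) (an ∞/∞ form) and apply L'Hôpital, or use the standard hierarchy e^(|x|) ≫ |(-x)^6| as x → -∞.
The indeterminate product → 0, so the limit = -3.

Final answer: -3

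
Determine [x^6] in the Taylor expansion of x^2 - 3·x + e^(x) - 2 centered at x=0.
Expand to order 6: x^2 - 3·x + e^(x) - 2 = x^6/720 + x^5/120 + x^4/24 + x^3/6 + 3·x^2/2 - 2·x - 1 + O(x^7).
The coefficient of x^6 is 1/720.

Final answer: 1/720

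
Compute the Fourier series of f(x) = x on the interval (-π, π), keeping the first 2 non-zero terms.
2·sin(x) - sin(2·x)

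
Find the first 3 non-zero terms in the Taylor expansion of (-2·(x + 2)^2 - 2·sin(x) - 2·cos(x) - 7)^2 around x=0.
134·x^2 + 340·x + 289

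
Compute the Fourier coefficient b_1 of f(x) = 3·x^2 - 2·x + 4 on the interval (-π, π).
b_1 = (1/π) ∫_{-π}^{π} f(x)·sin(1x) dx.
Evaluate the integral (use parity and integration by parts as needed): b_1 = -4.

Final answer: -4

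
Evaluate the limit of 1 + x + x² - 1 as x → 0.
Direct substitution at x = 0 gives 0.

Final answer: 0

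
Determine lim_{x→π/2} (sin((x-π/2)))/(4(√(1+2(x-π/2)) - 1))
Both numerator and denominator → 0 as x → π/2; this is a 0/0 indeterminate form.
Expand each to leading order near x = π/2: numerator ~ (x - π/2), denominator ~ 4·(x - π/2).
The limit of the ratio is 1/4.

Final answer: 1/4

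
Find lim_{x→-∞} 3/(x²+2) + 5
Evaluate the dominant behaviour as x → -∞; each term tends to a finite value or vanishes.
Limit = 5.

Final answer: 5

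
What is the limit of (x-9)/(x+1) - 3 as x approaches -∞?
Evaluate the dominant behaviour as x → -∞; each term tends to a finite value or vanishes.
Limit = -2.

Final answer: -2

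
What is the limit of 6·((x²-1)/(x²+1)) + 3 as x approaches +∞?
Evaluate the dominant behaviour as x → +∞; each term tends to a finite value or vanishes.
Limit = 9.

Final answer: 9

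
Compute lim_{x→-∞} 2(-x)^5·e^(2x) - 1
The product is a 0·∞ indeterminate form at x → -∞.
Rewrite the product as 2(-x)^5 / e^(-2x) (an ∞/∞ form) and apply L'Hôpital, or use the standard hierarchy e^(2|x|) ≫ |(-x)^5| as x → -∞.
The indeterminate product → 0, so the limit = -1.

Final answer: -1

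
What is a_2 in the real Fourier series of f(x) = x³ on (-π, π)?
a_2 = (1/π) ∫_{-π}^{π} f(x)·cos(2x) dx.
Evaluate the integral (use parity and integration by parts as needed): a_2 = 0.

Final answer: 0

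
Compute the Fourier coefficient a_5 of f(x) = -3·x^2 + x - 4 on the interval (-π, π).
a_5 = (1/π) ∫_{-π}^{π} f(x)·cos(5x) dx.
Evaluate the integral (use parity and integration by parts as needed): a_5 = 12/25.

Final answer: 12/25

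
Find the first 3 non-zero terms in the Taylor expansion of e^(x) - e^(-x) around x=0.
x^5/60 + x^3/3 + 2·x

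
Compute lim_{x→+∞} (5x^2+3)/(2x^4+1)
This is an ∞/∞ indeterminate form as x → +∞.
Divide numerator and denominator by x^4 and let the lower-order terms vanish; the numerator's degree 2 is below the denominator's degree 4, so the quotient → 0.
Limit = 0.

Final answer: 0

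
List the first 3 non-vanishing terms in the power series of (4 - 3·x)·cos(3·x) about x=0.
-18·x^2 - 3·x + 4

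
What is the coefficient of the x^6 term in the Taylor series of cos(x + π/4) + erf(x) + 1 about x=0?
Expand to order 6: cos(x + π/4) + erf(x) + 1 = -√(2)·x^6/1440 + x^5·(-√(2)/240 + 1/(5·√(π))) + √(2)·x^4/48 + x^3·(-2/(3·√(π)) + √(2)/12) - √(2)·x^2/4 + x·(-√(2)/2 + 2/√(π)) + √(2)/2 + 1 + O(x^7).
The coefficient of x^6 is -√(2)/1440.

Final answer: -√(2)/1440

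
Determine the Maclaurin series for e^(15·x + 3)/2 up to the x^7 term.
3796875·x^7·e^(3)/224 + 253125·x^6·e^(3)/32 + 50625·x^5·e^(3)/16 + 16875·x^4·e^(3)/16 + 1125·x^3·e^(3)/4 + 225·x^2·e^(3)/4 + 15·x·e^(3)/2 + e^(3)/2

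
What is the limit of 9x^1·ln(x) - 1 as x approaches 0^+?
The product is a 0·∞ indeterminate form at x → 0⁺.
Rewrite the product as 9·ln(x) / x^(-1) and apply L'Hôpital, or use the standard hierarchy x^(-1) ≫ |ln x| as x → 0⁺.
The indeterminate product → 0, so the limit = -1.

Final answer: -1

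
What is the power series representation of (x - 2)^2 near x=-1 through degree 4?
9 - 6·(x + 1) + (x + 1)^2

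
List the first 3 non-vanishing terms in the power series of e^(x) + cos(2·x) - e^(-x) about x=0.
-2·x^2 + 2·x + 1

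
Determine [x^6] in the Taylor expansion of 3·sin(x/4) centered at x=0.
Expand to order 6: 3·sin(x/4) = x^5/40960 - x^3/128 + 3·x/4 + O(x^7).
The coefficient of x^6 is 0.

Final answer: 0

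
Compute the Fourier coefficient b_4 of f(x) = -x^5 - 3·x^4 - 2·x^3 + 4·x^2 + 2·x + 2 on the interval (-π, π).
b_4 = (1/π) ∫_{-π}^{π} f(x)·sin(4x) dx.
Evaluate the integral (use parity and integration by parts as needed): b_4 = -73/64 + 3·π^2/8 + π^4/2.

Final answer: -73/64 + 3·π^2/8 + π^4/2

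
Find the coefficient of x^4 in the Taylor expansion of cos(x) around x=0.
Expand to order 4: cos(x) = x^4/24 - x^2/2 + 1 + O(x^5).
The coefficient of x^4 is 1/24.

Final answer: 1/24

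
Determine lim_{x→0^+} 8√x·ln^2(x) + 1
The product is a 0·∞ indeterminate form at x → 0⁺.
Rewrite the product as 8·ln^2(x) / x^(-1/2) and apply L'Hôpital, or use the standard hierarchy x^(-1/2) ≫ |ln x|^2 as x → 0⁺.
The indeterminate product → 0, so the limit = 1.

Final answer: 1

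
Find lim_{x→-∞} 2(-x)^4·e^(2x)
This is a 0·∞ indeterminate form at x → -∞.
Rewrite the product as 2(-x)^4 / e^(-2x) (an ∞/∞ form) and apply L'Hôpital, or use the standard hierarchy e^(2|x|) ≫ |(-x)^4| as x → -∞.
The indeterminate product → 0, so the limit = 0.

Final answer: 0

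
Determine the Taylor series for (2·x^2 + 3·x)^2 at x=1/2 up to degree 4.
4 + 20·(x - 1/2) + 33·(x - 1/2)^2 + 20·(x - 1/2)^3 + 4·(x - 1/2)^4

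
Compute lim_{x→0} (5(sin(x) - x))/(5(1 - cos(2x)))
Both numerator and denominator → 0 as x → 0; this is a 0/0 indeterminate form.
Expand each to leading order near x = 0: numerator ~ -5·x^3/6, denominator ~ 10·x^2.
The limit of the ratio is 0.

Final answer: 0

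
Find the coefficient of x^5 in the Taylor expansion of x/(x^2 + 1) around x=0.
Expand to order 5: x/(x^2 + 1) = x^5 - x^3 + x + O(x^6).
The coefficient of x^5 is 1.

Final answer: 1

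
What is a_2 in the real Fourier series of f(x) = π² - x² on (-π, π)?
a_2 = (1/π) ∫_{-π}^{π} f(x)·cos(2x) dx.
Evaluate the integral (use parity and integration by parts as needed): a_2 = -1.

Final answer: -1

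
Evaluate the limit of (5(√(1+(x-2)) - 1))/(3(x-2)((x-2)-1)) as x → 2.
Both numerator and denominator → 0 as x → 2; this is a 0/0 indeterminate form.
Expand each to leading order near x = 2: numerator ~ 5·(x - 2)/2, denominator ~ -3·(x - 2).
The limit of the ratio is -5/6.

Final answer: -5/6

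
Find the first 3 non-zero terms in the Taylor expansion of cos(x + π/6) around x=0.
-√(3)·x^2/4 - x/2 + √(3)/2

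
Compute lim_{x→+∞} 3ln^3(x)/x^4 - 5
The quotient is an ∞/∞ indeterminate form as x → +∞.
The polynomial denominator x^4 dominates the logarithmic numerator (any positive power of x ≫ ln^3(x) as x → ∞), so the quotient → 0.
Adding the constant: 0 - 5 = -5. Limit = -5.

Final answer: -5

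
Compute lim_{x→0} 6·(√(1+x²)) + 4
Direct substitution at x = 0 gives 10.

Final answer: 10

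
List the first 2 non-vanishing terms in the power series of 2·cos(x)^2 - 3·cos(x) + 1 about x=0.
13·x^4/24 - x^2/2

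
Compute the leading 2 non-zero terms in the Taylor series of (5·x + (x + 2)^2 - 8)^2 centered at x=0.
16 - 72·x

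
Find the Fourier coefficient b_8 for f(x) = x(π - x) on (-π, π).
b_8 = (1/π) ∫_{-π}^{π} f(x)·sin(8x) dx.
Evaluate the integral (use parity and integration by parts as needed): b_8 = -π/4.

Final answer: -π/4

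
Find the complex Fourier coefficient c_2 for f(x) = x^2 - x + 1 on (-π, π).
Compute the real Fourier coefficients first: a_2 = 1, b_2 = 1.
Then c_2 = (a_2 − i·b_2)/2 = 1/2 - i/2.

Final answer: 1/2 - i/2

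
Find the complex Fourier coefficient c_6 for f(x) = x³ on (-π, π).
Compute the real Fourier coefficients first: a_6 = 0, b_6 = 1/18 - π^2/3.
Then c_6 = (a_6 − i·b_6)/2 = -i/36 + i·π^2/6.

Final answer: -i/36 + i·π^2/6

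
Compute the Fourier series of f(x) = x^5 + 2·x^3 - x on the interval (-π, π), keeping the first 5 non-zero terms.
(-36·π^2 + 2·π^4 + 214)·sin(x) + (-π^4 - 7/2 + 3·π^2)·sin(2·x) + (-4·π^2/27 - 46/81 + 2·π^4/3)·sin(3·x) + (-π^4/2 - 3·π^2/8 + 41/64)·sin(4·x) + (-322/625 + 12·π^2/25 + 2·π^4/5)·sin(5·x)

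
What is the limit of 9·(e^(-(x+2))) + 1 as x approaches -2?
Direct substitution at x = -2 gives 10.

Final answer: 10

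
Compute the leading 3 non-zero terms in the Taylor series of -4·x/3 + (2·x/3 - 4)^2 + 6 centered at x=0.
4·x^2/9 - 20·x/3 + 22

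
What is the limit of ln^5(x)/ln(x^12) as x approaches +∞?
This is an ∞/∞ indeterminate form as x → +∞.
Write ln(x^12) = 12·ln(x), reducing the quotient to ln^4(x)/12 → ∞.
Limit = ∞.

Final answer: ∞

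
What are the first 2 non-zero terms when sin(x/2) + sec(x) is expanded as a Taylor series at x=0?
x/2 + 1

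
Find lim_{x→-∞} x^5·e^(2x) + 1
The product is a 0·∞ indeterminate form at x → -∞.
Rewrite the product as x^5 / e^(-2x) (an ∞/∞ form) and apply L'Hôpital, or use the standard hierarchy e^(2|x|) ≫ |x^5| as x → -∞.
The indeterminate product → 0, so the limit = 1.

Final answer: 1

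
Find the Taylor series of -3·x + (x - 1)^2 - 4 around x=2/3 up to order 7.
-53/9 - 11·(x - 2/3)/3 + (x - 2/3)^2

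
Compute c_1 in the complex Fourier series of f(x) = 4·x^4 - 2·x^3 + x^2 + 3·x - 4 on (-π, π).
Compute the real Fourier coefficients first: a_1 = 188 - 32·π^2, b_1 = 30 - 4·π^2.
Then c_1 = (a_1 − i·b_1)/2 = -16·π^2 + 94 - 15·i + 2·i·π^2.

Final answer: -16·π^2 + 94 - 15·i + 2·i·π^2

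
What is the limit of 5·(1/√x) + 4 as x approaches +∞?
Evaluate the dominant behaviour as x → +∞; each term tends to a finite value or vanishes.
Limit = 4.

Final answer: 4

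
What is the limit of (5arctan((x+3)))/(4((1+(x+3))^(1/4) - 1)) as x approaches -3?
Both numerator and denominator → 0 as x → -3; this is a 0/0 indeterminate form.
Expand each to leading order near x = -3: numerator ~ 5·(x + 3), denominator ~ (x + 3).
The limit of the ratio is 5.

Final answer: 5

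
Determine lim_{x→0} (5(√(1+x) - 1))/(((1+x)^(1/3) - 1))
Both numerator and denominator → 0 as x → 0; this is a 0/0 indeterminate form.
Expand each to leading order near x = 0: numerator ~ 5·x/2, denominator ~ x/3.
The limit of the ratio is 15/2.

Final answer: 15/2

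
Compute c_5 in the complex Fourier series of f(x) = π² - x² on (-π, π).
Compute the real Fourier coefficients first: a_5 = 4/25, b_5 = 0.
Then c_5 = (a_5 − i·b_5)/2 = 2/25.

Final answer: 2/25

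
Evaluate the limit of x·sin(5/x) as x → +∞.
As x → +∞: let u = 5/x → 0⁺; then x·sin(5/x) = 5·sin(u)/u → 5·1 = 5.
Limit = 5.

Final answer: 5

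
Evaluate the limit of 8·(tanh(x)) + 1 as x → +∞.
Evaluate the dominant behaviour as x → +∞; each term tends to a finite value or vanishes.
Limit = 9.

Final answer: 9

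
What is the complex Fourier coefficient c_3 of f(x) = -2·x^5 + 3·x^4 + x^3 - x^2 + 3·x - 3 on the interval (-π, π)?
Compute the real Fourier coefficients first: a_3 = 20/9 - 8·π^2/3, b_3 = -4·π^4/3 - 34/81 + 98·π^2/27.
Then c_3 = (a_3 − i·b_3)/2 = -4·π^2/3 + 10/9 - 49·i·π^2/27 + 17·i/81 + 2·i·π^4/3.

Final answer: -4·π^2/3 + 10/9 - 49·i·π^2/27 + 17·i/81 + 2·i·π^4/3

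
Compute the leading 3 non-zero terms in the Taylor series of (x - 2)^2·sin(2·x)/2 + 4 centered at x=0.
-4·x^2 + 4·x + 4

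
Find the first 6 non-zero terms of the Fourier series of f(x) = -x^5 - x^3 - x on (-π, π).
(-230 - 2·π^4 + 38·π^2)·sin(x) + (-4·π^2 + 7 + π^4)·sin(2·x) + (-2·π^4/3 - 98/81 + 22·π^2/27)·sin(3·x) + (-π^2/8 + 35/64 + π^4/2)·sin(4·x) + (-2·π^4/5 - 2·π^2/25 - 238/625)·sin(5·x) + (25/81 + 4·π^2/27 + π^4/3)·sin(6·x)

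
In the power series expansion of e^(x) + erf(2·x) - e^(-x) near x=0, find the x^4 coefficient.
Expand to order 4: e^(x) + erf(2·x) - e^(-x) = x^3·(1/3 - 16/(3·√(π))) + x·(2 + 4/√(π)) + O(x^5).
The coefficient of x^4 is 0.

Final answer: 0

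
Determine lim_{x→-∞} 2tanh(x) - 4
Evaluate the dominant behaviour as x → -∞; each term tends to a finite value or vanishes.
Limit = -6.

Final answer: -6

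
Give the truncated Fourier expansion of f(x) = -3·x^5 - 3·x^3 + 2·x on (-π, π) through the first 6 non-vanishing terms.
(-680 - 6·π^4 + 114·π^2)·sin(x) + (-12·π^2 + 16 + 3·π^4)·sin(2·x) + (-2·π^4 - 8/27 + 22·π^2/9)·sin(3·x) + (-3·π^2/8 - 55/64 + 3·π^4/2)·sin(4·x) + (-6·π^4/5 - 6·π^2/25 + 536/625)·sin(5·x) + (-20/27 + 4·π^2/9 + π^4)·sin(6·x)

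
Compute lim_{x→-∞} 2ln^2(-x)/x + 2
The quotient is an ∞/∞ indeterminate form as x → -∞.
Compare growth rates of the dominant terms (exponentials ≫ polynomials ≫ logarithms), or apply L'Hôpital's rule; the quotient → 0.
Adding the constant: 0 + 2 = 2. Limit = 2.

Final answer: 2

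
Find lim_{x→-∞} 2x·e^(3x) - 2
The product is a 0·∞ indeterminate form at x → -∞.
Rewrite the product as 2x / e^(-3x) (an ∞/∞ form) and apply L'Hôpital, or use the standard hierarchy e^(3|x|) ≫ |x| as x → -∞.
The indeterminate product → 0, so the limit = -2.

Final answer: -2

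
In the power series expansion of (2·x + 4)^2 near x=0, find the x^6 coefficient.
Expand to order 6: (2·x + 4)^2 = 4·x^2 + 16·x + 16 + O(x^7).
The coefficient of x^6 is 0.

Final answer: 0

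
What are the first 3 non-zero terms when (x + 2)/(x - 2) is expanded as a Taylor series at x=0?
-x^2/2 - x - 1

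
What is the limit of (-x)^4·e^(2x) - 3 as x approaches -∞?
The product is a 0·∞ indeterminate form at x → -∞.
Rewrite the product as (-x)^4 / e^(-2x) (an ∞/∞ form) and apply L'Hôpital, or use the standard hierarchy e^(2|x|) ≫ |(-x)^4| as x → -∞.
The indeterminate product → 0, so the limit = -3.

Final answer: -3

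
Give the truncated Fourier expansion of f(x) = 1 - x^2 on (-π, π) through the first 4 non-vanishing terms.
4·cos(x) - cos(2·x) + 4·cos(3·x)/9 - π^2/3 + 1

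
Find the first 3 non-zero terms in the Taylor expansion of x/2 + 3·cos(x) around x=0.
-3·x^2/2 + x/2 + 3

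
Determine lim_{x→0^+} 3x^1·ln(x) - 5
The product is a 0·∞ indeterminate form at x → 0⁺.
Rewrite the product as 3·ln(x) / x^(-1) and apply L'Hôpital, or use the standard hierarchy x^(-1) ≫ |ln x| as x → 0⁺.
The indeterminate product → 0, so the limit = -5.

Final answer: -5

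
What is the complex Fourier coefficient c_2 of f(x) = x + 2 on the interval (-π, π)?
Compute the real Fourier coefficients first: a_2 = 0, b_2 = -1.
Then c_2 = (a_2 − i·b_2)/2 = i/2.

Final answer: i/2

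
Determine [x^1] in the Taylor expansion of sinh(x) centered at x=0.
Expand to order 1: sinh(x) = x + O(x^2).
The coefficient of x^1 is 1.

Final answer: 1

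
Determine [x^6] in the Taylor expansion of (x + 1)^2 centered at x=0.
Expand to order 6: (x + 1)^2 = x^2 + 2·x + 1 + O(x^7).
The coefficient of x^6 is 0.

Final answer: 0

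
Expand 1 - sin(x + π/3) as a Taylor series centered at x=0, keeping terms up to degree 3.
x^3/12 + √(3)·x^2/4 - x/2 - √(3)/2 + 1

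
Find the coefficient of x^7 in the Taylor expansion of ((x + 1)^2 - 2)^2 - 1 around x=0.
Expand to order 7: ((x + 1)^2 - 2)^2 - 1 = x^4 + 4·x^3 + 2·x^2 - 4·x + O(x^8).
The coefficient of x^7 is 0.

Final answer: 0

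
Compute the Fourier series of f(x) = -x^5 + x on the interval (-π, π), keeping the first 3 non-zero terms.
(-238 - 2·π^4 + 40·π^2)·sin(x) + (-5·π^2 + 13/2 + π^4)·sin(2·x) + (-2·π^4/3 - 26/81 + 40·π^2/27)·sin(3·x)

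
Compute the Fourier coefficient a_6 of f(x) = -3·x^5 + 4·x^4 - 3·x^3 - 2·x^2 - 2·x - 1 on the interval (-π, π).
a_6 = (1/π) ∫_{-π}^{π} f(x)·cos(6x) dx.
Evaluate the integral (use parity and integration by parts as needed): a_6 = -10/27 + 8·π^2/9.

Final answer: -10/27 + 8·π^2/9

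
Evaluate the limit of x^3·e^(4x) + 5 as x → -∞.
The product is a 0·∞ indeterminate form at x → -∞.
Rewrite the product as x^3 / e^(-4x) (an ∞/∞ form) and apply L'Hôpital, or use the standard hierarchy e^(4|x|) ≫ |x^3| as x → -∞.
The indeterminate product → 0, so the limit = 5.

Final answer: 5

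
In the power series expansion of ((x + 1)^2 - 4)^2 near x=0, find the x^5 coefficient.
Expand to order 5: ((x + 1)^2 - 4)^2 = x^4 + 4·x^3 - 2·x^2 - 12·x + 9 + O(x^6).
The coefficient of x^5 is 0.

Final answer: 0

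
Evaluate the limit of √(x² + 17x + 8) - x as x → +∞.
This is an ∞ − ∞ indeterminate form.
Multiply and divide by the conjugate √(x²+17x + 8) + x; the x² terms cancel, leaving (17x + 8)/(√(x²+17x + 8)+x) → 17/2.
Limit = 17/2.

Final answer: 17/2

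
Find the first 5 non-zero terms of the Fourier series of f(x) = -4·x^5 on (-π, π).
(-960 - 8·π^4 + 160·π^2)·sin(x) + (-20·π^2 + 30 + 4·π^4)·sin(2·x) + (-8·π^4/3 - 320/81 + 160·π^2/27)·sin(3·x) + (-5·π^2/2 + 15/16 + 2·π^4)·sin(4·x) + (-8·π^4/5 - 192/625 + 32·π^2/25)·sin(5·x)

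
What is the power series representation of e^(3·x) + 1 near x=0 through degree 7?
243·x^7/560 + 81·x^6/80 + 81·x^5/40 + 27·x^4/8 + 9·x^3/2 + 9·x^2/2 + 3·x + 2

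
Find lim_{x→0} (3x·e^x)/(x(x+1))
Both numerator and denominator → 0 as x → 0; this is a 0/0 indeterminate form.
Expand each to leading order near x = 0: numerator ~ 3·x, denominator ~ x.
The limit of the ratio is 3.

Final answer: 3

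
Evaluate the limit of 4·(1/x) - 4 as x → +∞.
Evaluate the dominant behaviour as x → +∞; each term tends to a finite value or vanishes.
Limit = -4.

Final answer: -4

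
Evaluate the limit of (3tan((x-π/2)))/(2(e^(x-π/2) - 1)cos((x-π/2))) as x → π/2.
Both numerator and denominator → 0 as x → π/2; this is a 0/0 indeterminate form.
Expand each to leading order near x = π/2: numerator ~ 3·(x - π/2), denominator ~ 2·(x - π/2).
The limit of the ratio is 3/2.

Final answer: 3/2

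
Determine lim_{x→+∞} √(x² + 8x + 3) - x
This is an ∞ − ∞ indeterminate form.
Multiply and divide by the conjugate √(x²+8x + 3) + x; the x² terms cancel, leaving (8x + 3)/(√(x²+8x + 3)+x) → 8/2 = 4.
Limit = 4.

Final answer: 4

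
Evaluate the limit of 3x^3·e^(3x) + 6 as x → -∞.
The product is a 0·∞ indeterminate form at x → -∞.
Rewrite the product as 3x^3 / e^(-3x) (an ∞/∞ form) and apply L'Hôpital, or use the standard hierarchy e^(3|x|) ≫ |x^3| as x → -∞.
The indeterminate product → 0, so the limit = 6.

Final answer: 6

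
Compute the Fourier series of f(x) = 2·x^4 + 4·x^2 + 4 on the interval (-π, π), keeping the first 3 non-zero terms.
(80 - 16·π^2)·cos(x) + (-2 + 4·π^2)·cos(2·x) + 4 + 4·π^2/3 + 2·π^4/5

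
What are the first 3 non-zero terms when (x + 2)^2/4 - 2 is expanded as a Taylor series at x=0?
x^2/4 + x - 1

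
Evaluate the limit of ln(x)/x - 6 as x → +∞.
The quotient is an ∞/∞ indeterminate form as x → +∞.
The polynomial denominator x dominates the logarithmic numerator (any positive power of x ≫ ln(x) as x → ∞), so the quotient → 0.
Adding the constant: 0 - 6 = -6. Limit = -6.

Final answer: -6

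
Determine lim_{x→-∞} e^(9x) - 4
Evaluate the dominant behaviour as x → -∞; each term tends to a finite value or vanishes.
Limit = -4.

Final answer: -4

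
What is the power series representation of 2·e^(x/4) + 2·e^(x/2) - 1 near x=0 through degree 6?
13·x^6/294912 + 11·x^5/20480 + 17·x^4/3072 + 3·x^3/64 + 5·x^2/16 + 3·x/2 + 3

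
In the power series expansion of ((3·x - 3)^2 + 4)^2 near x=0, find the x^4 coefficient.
Expand to order 4: ((3·x - 3)^2 + 4)^2 = 81·x^4 - 324·x^3 + 558·x^2 - 468·x + 169 + O(x^5).
The coefficient of x^4 is 81.

Final answer: 81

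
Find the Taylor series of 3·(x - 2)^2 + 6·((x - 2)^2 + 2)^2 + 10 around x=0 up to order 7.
6·x^4 - 48·x^3 + 171·x^2 - 300·x + 238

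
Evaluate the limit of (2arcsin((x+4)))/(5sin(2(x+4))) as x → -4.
Both numerator and denominator → 0 as x → -4; this is a 0/0 indeterminate form.
Expand each to leading order near x = -4: numerator ~ 2·(x + 4), denominator ~ 10·(x + 4).
The limit of the ratio is 1/5.

Final answer: 1/5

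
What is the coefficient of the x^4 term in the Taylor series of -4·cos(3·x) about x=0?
Expand to order 4: -4·cos(3·x) = -27·x^4/2 + 18·x^2 - 4 + O(x^5).
The coefficient of x^4 is -27/2.

Final answer: -27/2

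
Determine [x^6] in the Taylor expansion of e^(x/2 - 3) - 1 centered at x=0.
Expand to order 6: e^(x/2 - 3) - 1 = x^6·e^(-3)/46080 + x^5·e^(-3)/3840 + x^4·e^(-3)/384 + x^3·e^(-3)/48 + x^2·e^(-3)/8 + x·e^(-3)/2 - 1 + e^(-3) + O(x^7).
The coefficient of x^6 is e^(-3)/46080.

Final answer: e^(-3)/46080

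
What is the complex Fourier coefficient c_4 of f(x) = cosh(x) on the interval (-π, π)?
Compute the real Fourier coefficients first: a_4 = 2·sinh(π)/(17·π), b_4 = 0.
Then c_4 = (a_4 − i·b_4)/2 = sinh(π)/(17·π).

Final answer: sinh(π)/(17·π)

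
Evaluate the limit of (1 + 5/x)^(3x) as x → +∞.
As x → +∞: write (1 + 5/x)^(3x) = ((1 + 5/x)^x)^3 → (e^5)^3 = e^15.
Limit = e^(15).

Final answer: e^(15)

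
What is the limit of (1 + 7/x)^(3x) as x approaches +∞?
As x → +∞: write (1 + 7/x)^(3x) = ((1 + 7/x)^x)^3 → (e^7)^3 = e^21.
Limit = e^(21).

Final answer: e^(21)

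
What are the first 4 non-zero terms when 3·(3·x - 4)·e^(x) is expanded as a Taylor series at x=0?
5·x^3/2 + 3·x^2 - 3·x - 12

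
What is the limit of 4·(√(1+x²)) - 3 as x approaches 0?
Direct substitution at x = 0 gives 1.

Final answer: 1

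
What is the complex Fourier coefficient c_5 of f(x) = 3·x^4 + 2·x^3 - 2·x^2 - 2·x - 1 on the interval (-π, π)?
Compute the real Fourier coefficients first: a_5 = 344/625 - 24·π^2/25, b_5 = -124/125 + 4·π^2/5.
Then c_5 = (a_5 − i·b_5)/2 = -12·π^2/25 + 172/625 - 2·i·π^2/5 + 62·i/125.

Final answer: -12·π^2/25 + 172/625 - 2·i·π^2/5 + 62·i/125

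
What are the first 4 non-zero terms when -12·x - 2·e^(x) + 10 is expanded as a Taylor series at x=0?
-x^3/3 - x^2 - 14·x + 8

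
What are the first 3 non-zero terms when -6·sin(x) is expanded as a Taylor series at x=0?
-x^5/20 + x^3 - 6·x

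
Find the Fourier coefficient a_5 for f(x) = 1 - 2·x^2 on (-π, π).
a_5 = (1/π) ∫_{-π}^{π} f(x)·cos(5x) dx.
Evaluate the integral (use parity and integration by parts as needed): a_5 = 8/25.

Final answer: 8/25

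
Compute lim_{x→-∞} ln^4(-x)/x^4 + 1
The quotient is an ∞/∞ indeterminate form as x → -∞.
Compare growth rates of the dominant terms (exponentials ≫ polynomials ≫ logarithms), or apply L'Hôpital's rule; the quotient → 0.
Adding the constant: 0 + 1 = 1. Limit = 1.

Final answer: 1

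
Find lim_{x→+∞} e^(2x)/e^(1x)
This is an ∞/∞ indeterminate form as x → +∞.
Rewrite e^(2x)/e^(1x) = e^((2−1)x) = e^(x); the exponent coefficient is 1 > 0 so e^(x) → ∞.
Limit = ∞.

Final answer: ∞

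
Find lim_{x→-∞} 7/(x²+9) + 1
Evaluate the dominant behaviour as x → -∞; each term tends to a finite value or vanishes.
Limit = 1.

Final answer: 1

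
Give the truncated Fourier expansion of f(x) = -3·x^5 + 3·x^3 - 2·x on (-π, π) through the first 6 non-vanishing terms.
(-760 - 6·π^4 + 126·π^2)·sin(x) + (-18·π^2 + 29 + 3·π^4)·sin(2·x) + (-2·π^4 - 152/27 + 58·π^2/9)·sin(3·x) + (-27·π^2/8 + 145/64 + 3·π^4/2)·sin(4·x) + (-6·π^4/5 - 824/625 + 54·π^2/25)·sin(5·x) + (-14·π^2/9 + 25/27 + π^4)·sin(6·x)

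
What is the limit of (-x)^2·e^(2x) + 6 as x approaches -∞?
The product is a 0·∞ indeterminate form at x → -∞.
Rewrite the product as (-x)^2 / e^(-2x) (an ∞/∞ form) and apply L'Hôpital, or use the standard hierarchy e^(2|x|) ≫ |(-x)^2| as x → -∞.
The indeterminate product → 0, so the limit = 6.

Final answer: 6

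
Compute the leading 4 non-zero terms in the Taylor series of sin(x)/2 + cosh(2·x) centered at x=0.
-x^3/12 + 2·x^2 + x/2 + 1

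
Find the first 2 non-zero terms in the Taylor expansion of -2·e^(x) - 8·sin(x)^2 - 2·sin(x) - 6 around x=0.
-4·x - 8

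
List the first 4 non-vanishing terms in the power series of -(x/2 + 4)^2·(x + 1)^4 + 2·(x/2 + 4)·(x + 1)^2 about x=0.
-88·x^3 - 409·x^2/4 - 51·x - 8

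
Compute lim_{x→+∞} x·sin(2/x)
As x → +∞: let u = 2/x → 0⁺; then x·sin(2/x) = 2·sin(u)/u → 2·1 = 2.
Limit = 2.

Final answer: 2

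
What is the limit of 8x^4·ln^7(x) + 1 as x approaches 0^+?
The product is a 0·∞ indeterminate form at x → 0⁺.
Rewrite the product as 8·ln^7(x) / x^(-4) and apply L'Hôpital, or use the standard hierarchy x^(-4) ≫ |ln x|^7 as x → 0⁺.
The indeterminate product → 0, so the limit = 1.

Final answer: 1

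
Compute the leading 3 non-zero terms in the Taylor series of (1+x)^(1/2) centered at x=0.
-x^2/8 + x/2 + 1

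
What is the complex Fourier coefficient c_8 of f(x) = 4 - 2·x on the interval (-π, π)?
Compute the real Fourier coefficients first: a_8 = 0, b_8 = 1/2.
Then c_8 = (a_8 − i·b_8)/2 = -i/4.

Final answer: -i/4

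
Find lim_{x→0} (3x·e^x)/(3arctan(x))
Both numerator and denominator → 0 as x → 0; this is a 0/0 indeterminate form.
Expand each to leading order near x = 0: numerator ~ 3·x, denominator ~ 3·x.
The limit of the ratio is 1.

Final answer: 1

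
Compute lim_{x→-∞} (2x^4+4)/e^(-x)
This is an ∞/∞ indeterminate form as x → -∞.
Compare growth rates of the dominant terms (exponentials ≫ polynomials ≫ logarithms), or apply L'Hôpital's rule; the quotient → 0.
Limit = 0.

Final answer: 0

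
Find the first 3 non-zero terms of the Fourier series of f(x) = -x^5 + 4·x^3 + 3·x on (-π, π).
(-282 - 2·π^4 + 48·π^2)·sin(x) + (-9·π^2 + 21/2 + π^4)·sin(2·x) + (-2·π^4/3 - 62/81 + 112·π^2/27)·sin(3·x)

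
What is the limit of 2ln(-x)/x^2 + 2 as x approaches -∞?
The quotient is an ∞/∞ indeterminate form as x → -∞.
Compare growth rates of the dominant terms (exponentials ≫ polynomials ≫ logarithms), or apply L'Hôpital's rule; the quotient → 0.
Adding the constant: 0 + 2 = 2. Limit = 2.

Final answer: 2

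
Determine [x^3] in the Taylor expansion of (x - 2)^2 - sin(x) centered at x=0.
Expand to order 3: (x - 2)^2 - sin(x) = x^3/6 + x^2 - 5·x + 4 + O(x^4).
The coefficient of x^3 is 1/6.

Final answer: 1/6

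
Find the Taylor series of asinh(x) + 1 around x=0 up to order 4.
-x^3/6 + x + 1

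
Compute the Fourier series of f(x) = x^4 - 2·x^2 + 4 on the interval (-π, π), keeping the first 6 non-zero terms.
(56 - 8·π^2)·cos(x) + (-5 + 2·π^2)·cos(2·x) + (40/27 - 8·π^2/9)·cos(3·x) + (-11/16 + π^2/2)·cos(4·x) + (248/625 - 8·π^2/25)·cos(5·x) - 2·π^2/3 + 4 + π^4/5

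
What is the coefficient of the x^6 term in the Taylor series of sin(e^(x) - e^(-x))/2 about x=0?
Expand to order 6: sin(e^(x) - e^(-x))/2 = -23·x^5/120 - x^3/2 + x + O(x^7).
The coefficient of x^6 is 0.

Final answer: 0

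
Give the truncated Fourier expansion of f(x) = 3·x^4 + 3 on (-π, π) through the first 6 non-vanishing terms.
(144 - 24·π^2)·cos(x) + (-9 + 6·π^2)·cos(2·x) + (16/9 - 8·π^2/3)·cos(3·x) + (-9/16 + 3·π^2/2)·cos(4·x) + (144/625 - 24·π^2/25)·cos(5·x) + 3 + 3·π^4/5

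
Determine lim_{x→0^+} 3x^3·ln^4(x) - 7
The product is a 0·∞ indeterminate form at x → 0⁺.
Rewrite the product as 3·ln^4(x) / x^(-3) and apply L'Hôpital, or use the standard hierarchy x^(-3) ≫ |ln x|^4 as x → 0⁺.
The indeterminate product → 0, so the limit = -7.

Final answer: -7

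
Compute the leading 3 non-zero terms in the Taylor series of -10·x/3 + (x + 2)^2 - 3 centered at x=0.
x^2 + 2·x/3 + 1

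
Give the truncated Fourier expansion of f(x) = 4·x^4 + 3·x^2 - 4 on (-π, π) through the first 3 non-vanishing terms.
(180 - 32·π^2)·cos(x) + (-9 + 8·π^2)·cos(2·x) - 4 + π^2 + 4·π^4/5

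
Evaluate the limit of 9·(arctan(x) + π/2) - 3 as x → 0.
Direct substitution at x = 0 gives -3 + 9·π/2.

Final answer: -3 + 9·π/2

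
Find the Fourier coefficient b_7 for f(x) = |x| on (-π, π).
b_7 = (1/π) ∫_{-π}^{π} f(x)·sin(7x) dx.
Evaluate the integral (use parity and integration by parts as needed): b_7 = 0.

Final answer: 0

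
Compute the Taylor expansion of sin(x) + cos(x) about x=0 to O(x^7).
-x^6/720 + x^5/120 + x^4/24 - x^3/6 - x^2/2 + x + 1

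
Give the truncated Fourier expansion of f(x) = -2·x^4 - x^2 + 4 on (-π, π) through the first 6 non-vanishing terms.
(-92 + 16·π^2)·cos(x) + (5 - 4·π^2)·cos(2·x) + (-20/27 + 16·π^2/9)·cos(3·x) + (1/8 - π^2)·cos(4·x) + (4/625 + 16·π^2/25)·cos(5·x) - 2·π^4/5 - π^2/3 + 4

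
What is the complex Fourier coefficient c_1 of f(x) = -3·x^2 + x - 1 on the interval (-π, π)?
Compute the real Fourier coefficients first: a_1 = 12, b_1 = 2.
Then c_1 = (a_1 − i·b_1)/2 = 6 - i.

Final answer: 6 - i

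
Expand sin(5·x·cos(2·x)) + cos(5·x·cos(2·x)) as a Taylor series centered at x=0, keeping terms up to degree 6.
-42725·x^6/144 + 1235·x^5/8 + 1825·x^4/24 - 185·x^3/6 - 25·x^2/2 + 5·x + 1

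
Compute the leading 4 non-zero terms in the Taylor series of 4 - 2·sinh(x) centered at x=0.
-x^5/60 - x^3/3 - 2·x + 4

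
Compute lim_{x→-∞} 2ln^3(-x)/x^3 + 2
The quotient is an ∞/∞ indeterminate form as x → -∞.
Compare growth rates of the dominant terms (exponentials ≫ polynomials ≫ logarithms), or apply L'Hôpital's rule; the quotient → 0.
Adding the constant: 0 + 2 = 2. Limit = 2.

Final answer: 2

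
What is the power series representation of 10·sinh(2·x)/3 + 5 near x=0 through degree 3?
40·x^3/9 + 20·x/3 + 5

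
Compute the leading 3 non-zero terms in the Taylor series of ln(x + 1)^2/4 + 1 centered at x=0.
-x^3/4 + x^2/4 + 1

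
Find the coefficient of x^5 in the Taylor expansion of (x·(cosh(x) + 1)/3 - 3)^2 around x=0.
Expand to order 5: (x·(cosh(x) + 1)/3 - 3)^2 = -x^5/12 + 2·x^4/9 - x^3 + 4·x^2/9 - 4·x + 9 + O(x^6).
The coefficient of x^5 is -1/12.

Final answer: -1/12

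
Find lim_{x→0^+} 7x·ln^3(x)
This is a 0·∞ indeterminate form at x → 0⁺.
Rewrite the product as 7·ln^3(x) / x^(-1) and apply L'Hôpital, or use the standard hierarchy x^(-1) ≫ |ln x|^3 as x → 0⁺.
The indeterminate product → 0, so the limit = 0.

Final answer: 0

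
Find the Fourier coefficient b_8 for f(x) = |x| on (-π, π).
b_8 = (1/π) ∫_{-π}^{π} f(x)·sin(8x) dx.
Evaluate the integral (use parity and integration by parts as needed): b_8 = 0.

Final answer: 0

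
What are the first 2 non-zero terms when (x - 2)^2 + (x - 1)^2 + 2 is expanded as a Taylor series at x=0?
7 - 6·x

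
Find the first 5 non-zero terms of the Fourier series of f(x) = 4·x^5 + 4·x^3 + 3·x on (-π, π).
(-152·π^2 + 8·π^4 + 918)·sin(x) + (-4·π^4 - 27 + 16·π^2)·sin(2·x) + (-88·π^2/27 + 338/81 + 8·π^4/3)·sin(3·x) + (-2·π^4 - 27/16 + π^2/2)·sin(4·x) + (702/625 + 8·π^2/25 + 8·π^4/5)·sin(5·x)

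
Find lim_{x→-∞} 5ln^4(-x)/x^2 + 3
The quotient is an ∞/∞ indeterminate form as x → -∞.
Compare growth rates of the dominant terms (exponentials ≫ polynomials ≫ logarithms), or apply L'Hôpital's rule; the quotient → 0.
Adding the constant: 0 + 3 = 3. Limit = 3.

Final answer: 3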